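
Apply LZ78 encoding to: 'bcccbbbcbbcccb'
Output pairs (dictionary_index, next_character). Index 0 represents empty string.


LZ78 encoding steps:
Dictionary: {0: ''}
Step 1: w='' (idx 0), next='b' -> output (0, 'b'), add 'b' as idx 1
Step 2: w='' (idx 0), next='c' -> output (0, 'c'), add 'c' as idx 2
Step 3: w='c' (idx 2), next='c' -> output (2, 'c'), add 'cc' as idx 3
Step 4: w='b' (idx 1), next='b' -> output (1, 'b'), add 'bb' as idx 4
Step 5: w='b' (idx 1), next='c' -> output (1, 'c'), add 'bc' as idx 5
Step 6: w='bb' (idx 4), next='c' -> output (4, 'c'), add 'bbc' as idx 6
Step 7: w='cc' (idx 3), next='b' -> output (3, 'b'), add 'ccb' as idx 7


Encoded: [(0, 'b'), (0, 'c'), (2, 'c'), (1, 'b'), (1, 'c'), (4, 'c'), (3, 'b')]


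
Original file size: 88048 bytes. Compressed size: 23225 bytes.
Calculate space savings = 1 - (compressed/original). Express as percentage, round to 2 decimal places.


ratio = compressed/original = 23225/88048 = 0.263777
savings = 1 - ratio = 1 - 0.263777 = 0.736223
as a percentage: 0.736223 * 100 = 73.62%

Space savings = 1 - 23225/88048 = 73.62%


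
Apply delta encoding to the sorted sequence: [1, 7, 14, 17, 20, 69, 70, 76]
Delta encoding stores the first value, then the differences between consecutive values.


First value: 1
Deltas:
  7 - 1 = 6
  14 - 7 = 7
  17 - 14 = 3
  20 - 17 = 3
  69 - 20 = 49
  70 - 69 = 1
  76 - 70 = 6


Delta encoded: [1, 6, 7, 3, 3, 49, 1, 6]


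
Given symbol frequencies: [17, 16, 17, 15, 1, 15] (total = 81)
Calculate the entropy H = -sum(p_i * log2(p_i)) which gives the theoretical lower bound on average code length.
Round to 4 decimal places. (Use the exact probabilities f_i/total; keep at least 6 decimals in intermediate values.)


Per-symbol terms -p_i * log2(p_i) with p_i = f_i/81:
  p = 17/81 = 0.209877: log2(p) = -2.252387, -p*log2(p) = 0.472723
  p = 16/81 = 0.197531: log2(p) = -2.339850, -p*log2(p) = 0.462193
  p = 17/81 = 0.209877: log2(p) = -2.252387, -p*log2(p) = 0.472723
  p = 15/81 = 0.185185: log2(p) = -2.432959, -p*log2(p) = 0.450548
  p = 1/81 = 0.012346: log2(p) = -6.339850, -p*log2(p) = 0.078270
  p = 15/81 = 0.185185: log2(p) = -2.432959, -p*log2(p) = 0.450548
H = 0.472723 + 0.462193 + 0.472723 + 0.450548 + 0.078270 + 0.450548 = 2.387005

H = 2.387 bits/symbol


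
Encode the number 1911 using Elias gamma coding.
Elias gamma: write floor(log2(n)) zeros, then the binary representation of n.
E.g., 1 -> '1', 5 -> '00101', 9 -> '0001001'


num_bits = floor(log2(1911)) + 1 = 11
leading_zeros = num_bits - 1 = 10
binary(1911) = 11101110111

Elias gamma(1911) = '0000000000' + '11101110111' = 000000000011101110111 (21 bits)


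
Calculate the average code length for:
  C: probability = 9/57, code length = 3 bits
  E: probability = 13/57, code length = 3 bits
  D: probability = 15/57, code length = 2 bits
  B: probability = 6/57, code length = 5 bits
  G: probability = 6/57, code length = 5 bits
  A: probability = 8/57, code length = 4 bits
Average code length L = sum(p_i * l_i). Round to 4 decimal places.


Weighted contributions p_i * l_i:
  C: (9/57) * 3 = 27/57
  E: (13/57) * 3 = 39/57
  D: (15/57) * 2 = 30/57
  B: (6/57) * 5 = 30/57
  G: (6/57) * 5 = 30/57
  A: (8/57) * 4 = 32/57
Sum = (27 + 39 + 30 + 30 + 30 + 32)/57 = 188/57

L = 188/57 = 3.2982 bits/symbol


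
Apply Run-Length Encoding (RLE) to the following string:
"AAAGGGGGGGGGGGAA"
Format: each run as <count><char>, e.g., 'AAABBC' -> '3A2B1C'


Scanning runs left to right:
  i=0: run of 'A' x 3 -> '3A'
  i=3: run of 'G' x 11 -> '11G'
  i=14: run of 'A' x 2 -> '2A'

RLE = 3A11G2A


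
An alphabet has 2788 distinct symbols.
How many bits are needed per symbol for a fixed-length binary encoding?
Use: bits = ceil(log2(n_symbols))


log2(2788) = 11.445
Bracket: 2^11 = 2048 < 2788 <= 2^12 = 4096
So ceil(log2(2788)) = 12

bits = ceil(log2(2788)) = ceil(11.445) = 12 bits


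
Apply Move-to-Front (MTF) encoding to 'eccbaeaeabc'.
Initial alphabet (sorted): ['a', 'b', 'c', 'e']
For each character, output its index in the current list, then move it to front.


MTF encoding:
'e': index 3 in ['a', 'b', 'c', 'e'] -> ['e', 'a', 'b', 'c']
'c': index 3 in ['e', 'a', 'b', 'c'] -> ['c', 'e', 'a', 'b']
'c': index 0 in ['c', 'e', 'a', 'b'] -> ['c', 'e', 'a', 'b']
'b': index 3 in ['c', 'e', 'a', 'b'] -> ['b', 'c', 'e', 'a']
'a': index 3 in ['b', 'c', 'e', 'a'] -> ['a', 'b', 'c', 'e']
'e': index 3 in ['a', 'b', 'c', 'e'] -> ['e', 'a', 'b', 'c']
'a': index 1 in ['e', 'a', 'b', 'c'] -> ['a', 'e', 'b', 'c']
'e': index 1 in ['a', 'e', 'b', 'c'] -> ['e', 'a', 'b', 'c']
'a': index 1 in ['e', 'a', 'b', 'c'] -> ['a', 'e', 'b', 'c']
'b': index 2 in ['a', 'e', 'b', 'c'] -> ['b', 'a', 'e', 'c']
'c': index 3 in ['b', 'a', 'e', 'c'] -> ['c', 'b', 'a', 'e']


Output: [3, 3, 0, 3, 3, 3, 1, 1, 1, 2, 3]


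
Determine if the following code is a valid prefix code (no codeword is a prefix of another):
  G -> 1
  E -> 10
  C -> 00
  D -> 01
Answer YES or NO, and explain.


Checking each pair (does one codeword prefix another?):
  G='1' vs E='10': prefix -- VIOLATION

NO -- this is NOT a valid prefix code. G (1) is a prefix of E (10).


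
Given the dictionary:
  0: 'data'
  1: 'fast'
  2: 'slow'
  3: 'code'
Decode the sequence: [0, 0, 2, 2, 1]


Look up each index in the dictionary:
  0 -> 'data'
  0 -> 'data'
  2 -> 'slow'
  2 -> 'slow'
  1 -> 'fast'

Decoded: "data data slow slow fast"


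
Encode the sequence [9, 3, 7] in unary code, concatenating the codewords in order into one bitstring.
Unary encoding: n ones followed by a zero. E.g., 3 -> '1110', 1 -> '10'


Encode each number as n ones followed by a terminating 0:
  9 -> 1111111110 (10 bits)
  3 -> 1110 (4 bits)
  7 -> 11111110 (8 bits)
Total length = 10 + 4 + 8 = 22 bits.

Unary([9, 3, 7]) = 1111111110111011111110 (22 bits)


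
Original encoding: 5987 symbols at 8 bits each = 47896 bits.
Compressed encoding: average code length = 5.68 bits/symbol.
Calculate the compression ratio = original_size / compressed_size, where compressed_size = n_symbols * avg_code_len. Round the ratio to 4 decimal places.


original_size = n_symbols * orig_bits = 5987 * 8 = 47896 bits
compressed_size = n_symbols * avg_code_len = 5987 * 5.68 = 34006.16 bits
ratio = original_size / compressed_size = 47896 / 34006.16 = 1.4085

Compression ratio = 1.4085


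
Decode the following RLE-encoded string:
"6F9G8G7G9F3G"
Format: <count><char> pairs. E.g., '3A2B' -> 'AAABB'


Expanding each <count><char> pair:
  6F -> 'FFFFFF'
  9G -> 'GGGGGGGGG'
  8G -> 'GGGGGGGG'
  7G -> 'GGGGGGG'
  9F -> 'FFFFFFFFF'
  3G -> 'GGG'

Decoded = FFFFFFGGGGGGGGGGGGGGGGGGGGGGGGFFFFFFFFFGGG


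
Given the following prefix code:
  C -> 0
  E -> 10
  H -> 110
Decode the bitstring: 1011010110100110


Decoding step by step:
Bits 10 -> E
Bits 110 -> H
Bits 10 -> E
Bits 110 -> H
Bits 10 -> E
Bits 0 -> C
Bits 110 -> H


Decoded message: EHEHECH


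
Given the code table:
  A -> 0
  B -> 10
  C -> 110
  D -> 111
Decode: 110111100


Decoding:
110 -> C
111 -> D
10 -> B
0 -> A


Result: CDBA


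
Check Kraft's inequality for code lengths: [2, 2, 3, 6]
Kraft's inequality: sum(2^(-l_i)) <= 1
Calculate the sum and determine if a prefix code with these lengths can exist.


Sum = 2^(-2) + 2^(-2) + 2^(-3) + 2^(-6)
    = 0.25 + 0.25 + 0.125 + 0.015625
    = 41/64 = 0.640625
Since 0.640625 <= 1, Kraft's inequality IS satisfied.
A prefix code with these lengths CAN exist.

Kraft sum = 0.640625. Satisfied.


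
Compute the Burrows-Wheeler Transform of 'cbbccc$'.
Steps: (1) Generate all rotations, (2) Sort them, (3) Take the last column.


Rotations (sorted):
  0: $cbbccc -> last char: c
  1: bbccc$c -> last char: c
  2: bccc$cb -> last char: b
  3: c$cbbcc -> last char: c
  4: cbbccc$ -> last char: $
  5: cc$cbbc -> last char: c
  6: ccc$cbb -> last char: b


BWT = ccbc$cb


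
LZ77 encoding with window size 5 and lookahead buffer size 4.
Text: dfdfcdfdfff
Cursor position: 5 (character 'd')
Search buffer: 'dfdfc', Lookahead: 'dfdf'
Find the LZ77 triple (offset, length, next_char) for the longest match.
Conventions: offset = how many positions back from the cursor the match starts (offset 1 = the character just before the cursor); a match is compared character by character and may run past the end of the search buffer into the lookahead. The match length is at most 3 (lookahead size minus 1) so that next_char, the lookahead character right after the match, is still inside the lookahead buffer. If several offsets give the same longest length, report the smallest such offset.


Try each offset into the search buffer:
  offset=1 (pos 4, char 'c'): match length 0
  offset=2 (pos 3, char 'f'): match length 0
  offset=3 (pos 2, char 'd'): match length 2
  offset=4 (pos 1, char 'f'): match length 0
  offset=5 (pos 0, char 'd'): match length 3
Longest match has length 3 at offset 5.
next_char = character at position 5 + 3 = 8 -> 'f'

Best match: offset=5, length=3 (matching 'dfd' starting at position 0)
LZ77 triple: (5, 3, 'f')


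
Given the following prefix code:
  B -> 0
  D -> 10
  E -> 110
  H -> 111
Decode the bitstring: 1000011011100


Decoding step by step:
Bits 10 -> D
Bits 0 -> B
Bits 0 -> B
Bits 0 -> B
Bits 110 -> E
Bits 111 -> H
Bits 0 -> B
Bits 0 -> B


Decoded message: DBBBEHBB


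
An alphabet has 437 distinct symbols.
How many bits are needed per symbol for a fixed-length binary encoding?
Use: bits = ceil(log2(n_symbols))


log2(437) = 8.7715
Bracket: 2^8 = 256 < 437 <= 2^9 = 512
So ceil(log2(437)) = 9

bits = ceil(log2(437)) = ceil(8.7715) = 9 bits


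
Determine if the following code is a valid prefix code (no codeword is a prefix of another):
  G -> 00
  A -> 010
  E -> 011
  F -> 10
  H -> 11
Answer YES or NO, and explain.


Checking each pair (does one codeword prefix another?):
  G='00' vs A='010': no prefix
  G='00' vs E='011': no prefix
  G='00' vs F='10': no prefix
  G='00' vs H='11': no prefix
  A='010' vs G='00': no prefix
  A='010' vs E='011': no prefix
  A='010' vs F='10': no prefix
  A='010' vs H='11': no prefix
  E='011' vs G='00': no prefix
  E='011' vs A='010': no prefix
  E='011' vs F='10': no prefix
  E='011' vs H='11': no prefix
  F='10' vs G='00': no prefix
  F='10' vs A='010': no prefix
  F='10' vs E='011': no prefix
  F='10' vs H='11': no prefix
  H='11' vs G='00': no prefix
  H='11' vs A='010': no prefix
  H='11' vs E='011': no prefix
  H='11' vs F='10': no prefix
No violation found over all pairs.

YES -- this is a valid prefix code. No codeword is a prefix of any other codeword.


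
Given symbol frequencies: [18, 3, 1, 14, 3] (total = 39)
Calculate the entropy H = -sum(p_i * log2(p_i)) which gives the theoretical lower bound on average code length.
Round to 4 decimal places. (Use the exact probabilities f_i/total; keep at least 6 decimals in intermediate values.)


Per-symbol terms -p_i * log2(p_i) with p_i = f_i/39:
  p = 18/39 = 0.461538: log2(p) = -1.115477, -p*log2(p) = 0.514836
  p = 3/39 = 0.076923: log2(p) = -3.700440, -p*log2(p) = 0.284649
  p = 1/39 = 0.025641: log2(p) = -5.285402, -p*log2(p) = 0.135523
  p = 14/39 = 0.358974: log2(p) = -1.478047, -p*log2(p) = 0.530581
  p = 3/39 = 0.076923: log2(p) = -3.700440, -p*log2(p) = 0.284649
H = 0.514836 + 0.284649 + 0.135523 + 0.530581 + 0.284649 = 1.750238

H = 1.7502 bits/symbol


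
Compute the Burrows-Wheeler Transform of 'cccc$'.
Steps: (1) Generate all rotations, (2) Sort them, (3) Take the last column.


Rotations (sorted):
  0: $cccc -> last char: c
  1: c$ccc -> last char: c
  2: cc$cc -> last char: c
  3: ccc$c -> last char: c
  4: cccc$ -> last char: $


BWT = cccc$


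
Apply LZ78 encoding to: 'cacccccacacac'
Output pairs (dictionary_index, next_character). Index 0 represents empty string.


LZ78 encoding steps:
Dictionary: {0: ''}
Step 1: w='' (idx 0), next='c' -> output (0, 'c'), add 'c' as idx 1
Step 2: w='' (idx 0), next='a' -> output (0, 'a'), add 'a' as idx 2
Step 3: w='c' (idx 1), next='c' -> output (1, 'c'), add 'cc' as idx 3
Step 4: w='cc' (idx 3), next='c' -> output (3, 'c'), add 'ccc' as idx 4
Step 5: w='a' (idx 2), next='c' -> output (2, 'c'), add 'ac' as idx 5
Step 6: w='ac' (idx 5), next='a' -> output (5, 'a'), add 'aca' as idx 6
Step 7: w='c' (idx 1), end of input -> output (1, '')


Encoded: [(0, 'c'), (0, 'a'), (1, 'c'), (3, 'c'), (2, 'c'), (5, 'a'), (1, '')]


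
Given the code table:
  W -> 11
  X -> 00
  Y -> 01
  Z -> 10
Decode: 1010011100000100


Decoding:
10 -> Z
10 -> Z
01 -> Y
11 -> W
00 -> X
00 -> X
01 -> Y
00 -> X


Result: ZZYWXXYX


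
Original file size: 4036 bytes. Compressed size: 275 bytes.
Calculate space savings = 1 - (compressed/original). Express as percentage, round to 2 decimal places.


ratio = compressed/original = 275/4036 = 0.068137
savings = 1 - ratio = 1 - 0.068137 = 0.931863
as a percentage: 0.931863 * 100 = 93.19%

Space savings = 1 - 275/4036 = 93.19%


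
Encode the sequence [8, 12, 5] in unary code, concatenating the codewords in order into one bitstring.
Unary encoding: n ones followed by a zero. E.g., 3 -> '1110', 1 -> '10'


Encode each number as n ones followed by a terminating 0:
  8 -> 111111110 (9 bits)
  12 -> 1111111111110 (13 bits)
  5 -> 111110 (6 bits)
Total length = 9 + 13 + 6 = 28 bits.

Unary([8, 12, 5]) = 1111111101111111111110111110 (28 bits)


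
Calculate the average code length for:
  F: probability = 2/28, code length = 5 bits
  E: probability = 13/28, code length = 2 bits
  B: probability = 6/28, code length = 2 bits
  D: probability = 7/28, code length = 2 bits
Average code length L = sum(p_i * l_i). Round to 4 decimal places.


Weighted contributions p_i * l_i:
  F: (2/28) * 5 = 10/28
  E: (13/28) * 2 = 26/28
  B: (6/28) * 2 = 12/28
  D: (7/28) * 2 = 14/28
Sum = (10 + 26 + 12 + 14)/28 = 62/28

L = 62/28 = 2.2143 bits/symbol


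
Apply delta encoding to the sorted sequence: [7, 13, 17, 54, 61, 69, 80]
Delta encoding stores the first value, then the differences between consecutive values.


First value: 7
Deltas:
  13 - 7 = 6
  17 - 13 = 4
  54 - 17 = 37
  61 - 54 = 7
  69 - 61 = 8
  80 - 69 = 11


Delta encoded: [7, 6, 4, 37, 7, 8, 11]


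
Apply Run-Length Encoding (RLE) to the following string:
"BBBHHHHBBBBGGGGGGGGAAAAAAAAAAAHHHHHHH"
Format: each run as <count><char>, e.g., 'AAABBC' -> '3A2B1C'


Scanning runs left to right:
  i=0: run of 'B' x 3 -> '3B'
  i=3: run of 'H' x 4 -> '4H'
  i=7: run of 'B' x 4 -> '4B'
  i=11: run of 'G' x 8 -> '8G'
  i=19: run of 'A' x 11 -> '11A'
  i=30: run of 'H' x 7 -> '7H'

RLE = 3B4H4B8G11A7H


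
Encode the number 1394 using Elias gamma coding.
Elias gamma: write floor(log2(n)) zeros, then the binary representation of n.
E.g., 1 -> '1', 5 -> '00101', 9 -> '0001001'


num_bits = floor(log2(1394)) + 1 = 11
leading_zeros = num_bits - 1 = 10
binary(1394) = 10101110010

Elias gamma(1394) = '0000000000' + '10101110010' = 000000000010101110010 (21 bits)


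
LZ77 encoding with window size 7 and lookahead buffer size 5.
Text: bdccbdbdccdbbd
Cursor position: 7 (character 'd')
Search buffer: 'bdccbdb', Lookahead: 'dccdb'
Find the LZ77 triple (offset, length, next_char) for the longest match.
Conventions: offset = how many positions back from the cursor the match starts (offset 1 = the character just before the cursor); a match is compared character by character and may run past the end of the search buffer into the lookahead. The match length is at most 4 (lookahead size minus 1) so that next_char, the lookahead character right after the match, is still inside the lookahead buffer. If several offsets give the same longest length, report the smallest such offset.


Try each offset into the search buffer:
  offset=1 (pos 6, char 'b'): match length 0
  offset=2 (pos 5, char 'd'): match length 1
  offset=3 (pos 4, char 'b'): match length 0
  offset=4 (pos 3, char 'c'): match length 0
  offset=5 (pos 2, char 'c'): match length 0
  offset=6 (pos 1, char 'd'): match length 3
  offset=7 (pos 0, char 'b'): match length 0
Longest match has length 3 at offset 6.
next_char = character at position 7 + 3 = 10 -> 'd'

Best match: offset=6, length=3 (matching 'dcc' starting at position 1)
LZ77 triple: (6, 3, 'd')


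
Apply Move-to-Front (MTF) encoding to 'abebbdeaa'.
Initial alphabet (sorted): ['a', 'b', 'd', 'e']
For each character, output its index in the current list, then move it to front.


MTF encoding:
'a': index 0 in ['a', 'b', 'd', 'e'] -> ['a', 'b', 'd', 'e']
'b': index 1 in ['a', 'b', 'd', 'e'] -> ['b', 'a', 'd', 'e']
'e': index 3 in ['b', 'a', 'd', 'e'] -> ['e', 'b', 'a', 'd']
'b': index 1 in ['e', 'b', 'a', 'd'] -> ['b', 'e', 'a', 'd']
'b': index 0 in ['b', 'e', 'a', 'd'] -> ['b', 'e', 'a', 'd']
'd': index 3 in ['b', 'e', 'a', 'd'] -> ['d', 'b', 'e', 'a']
'e': index 2 in ['d', 'b', 'e', 'a'] -> ['e', 'd', 'b', 'a']
'a': index 3 in ['e', 'd', 'b', 'a'] -> ['a', 'e', 'd', 'b']
'a': index 0 in ['a', 'e', 'd', 'b'] -> ['a', 'e', 'd', 'b']


Output: [0, 1, 3, 1, 0, 3, 2, 3, 0]


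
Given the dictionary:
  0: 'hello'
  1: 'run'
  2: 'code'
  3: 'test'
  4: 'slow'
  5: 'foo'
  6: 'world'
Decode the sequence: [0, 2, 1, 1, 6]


Look up each index in the dictionary:
  0 -> 'hello'
  2 -> 'code'
  1 -> 'run'
  1 -> 'run'
  6 -> 'world'

Decoded: "hello code run run world"


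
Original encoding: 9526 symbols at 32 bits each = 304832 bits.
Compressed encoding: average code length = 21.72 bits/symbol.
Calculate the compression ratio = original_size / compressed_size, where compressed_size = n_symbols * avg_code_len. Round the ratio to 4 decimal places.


original_size = n_symbols * orig_bits = 9526 * 32 = 304832 bits
compressed_size = n_symbols * avg_code_len = 9526 * 21.72 = 206904.72 bits
ratio = original_size / compressed_size = 304832 / 206904.72 = 1.4733

Compression ratio = 1.4733


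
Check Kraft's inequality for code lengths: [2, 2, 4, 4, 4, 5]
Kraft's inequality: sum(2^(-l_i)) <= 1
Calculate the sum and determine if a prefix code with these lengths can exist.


Sum = 2^(-2) + 2^(-2) + 2^(-4) + 2^(-4) + 2^(-4) + 2^(-5)
    = 0.25 + 0.25 + 0.0625 + 0.0625 + 0.0625 + 0.03125
    = 23/32 = 0.71875
Since 0.71875 <= 1, Kraft's inequality IS satisfied.
A prefix code with these lengths CAN exist.

Kraft sum = 0.71875. Satisfied.


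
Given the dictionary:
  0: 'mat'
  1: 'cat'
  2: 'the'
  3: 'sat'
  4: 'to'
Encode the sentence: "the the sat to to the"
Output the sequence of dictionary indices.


Look up each word in the dictionary:
  'the' -> 2
  'the' -> 2
  'sat' -> 3
  'to' -> 4
  'to' -> 4
  'the' -> 2

Encoded: [2, 2, 3, 4, 4, 2]


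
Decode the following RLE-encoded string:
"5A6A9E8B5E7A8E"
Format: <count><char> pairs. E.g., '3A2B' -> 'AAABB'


Expanding each <count><char> pair:
  5A -> 'AAAAA'
  6A -> 'AAAAAA'
  9E -> 'EEEEEEEEE'
  8B -> 'BBBBBBBB'
  5E -> 'EEEEE'
  7A -> 'AAAAAAA'
  8E -> 'EEEEEEEE'

Decoded = AAAAAAAAAAAEEEEEEEEEBBBBBBBBEEEEEAAAAAAAEEEEEEEE


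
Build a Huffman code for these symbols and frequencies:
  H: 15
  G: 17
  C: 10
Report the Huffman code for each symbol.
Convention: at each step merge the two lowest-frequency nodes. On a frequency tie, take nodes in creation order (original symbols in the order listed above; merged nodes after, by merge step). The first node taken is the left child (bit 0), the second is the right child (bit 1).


Huffman tree construction:
Step 1: Merge C(10) + H(15) = 25
Step 2: Merge G(17) + (C+H)(25) = 42
Read each symbol's code off the tree from the root (left child = 0, right child = 1).

Codes:
  H: 11 (length 2)
  G: 0 (length 1)
  C: 10 (length 2)
Average code length: 67/42 = 1.5952 bits/symbol


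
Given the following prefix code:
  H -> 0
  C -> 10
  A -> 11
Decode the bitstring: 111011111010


Decoding step by step:
Bits 11 -> A
Bits 10 -> C
Bits 11 -> A
Bits 11 -> A
Bits 10 -> C
Bits 10 -> C


Decoded message: ACAACC


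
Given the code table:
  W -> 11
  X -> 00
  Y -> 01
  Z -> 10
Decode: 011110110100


Decoding:
01 -> Y
11 -> W
10 -> Z
11 -> W
01 -> Y
00 -> X


Result: YWZWYX


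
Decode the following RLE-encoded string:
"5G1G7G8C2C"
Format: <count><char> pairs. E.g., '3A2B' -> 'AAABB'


Expanding each <count><char> pair:
  5G -> 'GGGGG'
  1G -> 'G'
  7G -> 'GGGGGGG'
  8C -> 'CCCCCCCC'
  2C -> 'CC'

Decoded = GGGGGGGGGGGGGCCCCCCCCCC


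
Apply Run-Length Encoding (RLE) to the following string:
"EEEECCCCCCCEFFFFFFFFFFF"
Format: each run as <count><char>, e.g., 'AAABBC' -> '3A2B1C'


Scanning runs left to right:
  i=0: run of 'E' x 4 -> '4E'
  i=4: run of 'C' x 7 -> '7C'
  i=11: run of 'E' x 1 -> '1E'
  i=12: run of 'F' x 11 -> '11F'

RLE = 4E7C1E11F


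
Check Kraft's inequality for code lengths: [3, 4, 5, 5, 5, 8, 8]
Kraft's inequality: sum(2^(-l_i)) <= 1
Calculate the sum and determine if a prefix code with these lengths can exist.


Sum = 2^(-3) + 2^(-4) + 2^(-5) + 2^(-5) + 2^(-5) + 2^(-8) + 2^(-8)
    = 0.125 + 0.0625 + 0.03125 + 0.03125 + 0.03125 + 0.00390625 + 0.00390625
    = 74/256 = 0.2890625
Since 0.2890625 <= 1, Kraft's inequality IS satisfied.
A prefix code with these lengths CAN exist.

Kraft sum = 0.2890625. Satisfied.


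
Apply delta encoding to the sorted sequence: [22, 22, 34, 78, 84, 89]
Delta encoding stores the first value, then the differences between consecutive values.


First value: 22
Deltas:
  22 - 22 = 0
  34 - 22 = 12
  78 - 34 = 44
  84 - 78 = 6
  89 - 84 = 5


Delta encoded: [22, 0, 12, 44, 6, 5]


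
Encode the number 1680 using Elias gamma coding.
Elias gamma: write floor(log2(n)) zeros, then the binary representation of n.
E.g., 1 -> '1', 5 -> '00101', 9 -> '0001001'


num_bits = floor(log2(1680)) + 1 = 11
leading_zeros = num_bits - 1 = 10
binary(1680) = 11010010000

Elias gamma(1680) = '0000000000' + '11010010000' = 000000000011010010000 (21 bits)


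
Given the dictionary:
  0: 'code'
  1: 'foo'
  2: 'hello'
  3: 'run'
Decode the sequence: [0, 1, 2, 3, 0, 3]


Look up each index in the dictionary:
  0 -> 'code'
  1 -> 'foo'
  2 -> 'hello'
  3 -> 'run'
  0 -> 'code'
  3 -> 'run'

Decoded: "code foo hello run code run"


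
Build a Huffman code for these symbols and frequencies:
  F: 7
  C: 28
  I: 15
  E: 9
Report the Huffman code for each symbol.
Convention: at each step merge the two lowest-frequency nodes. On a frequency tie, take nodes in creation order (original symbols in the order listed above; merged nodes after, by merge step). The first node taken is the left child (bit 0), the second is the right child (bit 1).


Huffman tree construction:
Step 1: Merge F(7) + E(9) = 16
Step 2: Merge I(15) + (F+E)(16) = 31
Step 3: Merge C(28) + (I+(F+E))(31) = 59
Read each symbol's code off the tree from the root (left child = 0, right child = 1).

Codes:
  F: 110 (length 3)
  C: 0 (length 1)
  I: 10 (length 2)
  E: 111 (length 3)
Average code length: 106/59 = 1.7966 bits/symbol


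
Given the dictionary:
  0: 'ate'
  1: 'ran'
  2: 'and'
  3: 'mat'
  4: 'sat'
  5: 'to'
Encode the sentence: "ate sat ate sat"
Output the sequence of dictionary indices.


Look up each word in the dictionary:
  'ate' -> 0
  'sat' -> 4
  'ate' -> 0
  'sat' -> 4

Encoded: [0, 4, 0, 4]


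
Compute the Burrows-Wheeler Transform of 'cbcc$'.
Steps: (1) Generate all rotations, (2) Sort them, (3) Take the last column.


Rotations (sorted):
  0: $cbcc -> last char: c
  1: bcc$c -> last char: c
  2: c$cbc -> last char: c
  3: cbcc$ -> last char: $
  4: cc$cb -> last char: b


BWT = ccc$b


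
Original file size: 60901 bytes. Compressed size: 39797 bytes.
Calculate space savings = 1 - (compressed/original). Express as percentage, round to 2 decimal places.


ratio = compressed/original = 39797/60901 = 0.65347
savings = 1 - ratio = 1 - 0.65347 = 0.34653
as a percentage: 0.34653 * 100 = 34.65%

Space savings = 1 - 39797/60901 = 34.65%


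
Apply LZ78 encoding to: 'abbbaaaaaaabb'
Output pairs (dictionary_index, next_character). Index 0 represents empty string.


LZ78 encoding steps:
Dictionary: {0: ''}
Step 1: w='' (idx 0), next='a' -> output (0, 'a'), add 'a' as idx 1
Step 2: w='' (idx 0), next='b' -> output (0, 'b'), add 'b' as idx 2
Step 3: w='b' (idx 2), next='b' -> output (2, 'b'), add 'bb' as idx 3
Step 4: w='a' (idx 1), next='a' -> output (1, 'a'), add 'aa' as idx 4
Step 5: w='aa' (idx 4), next='a' -> output (4, 'a'), add 'aaa' as idx 5
Step 6: w='aa' (idx 4), next='b' -> output (4, 'b'), add 'aab' as idx 6
Step 7: w='b' (idx 2), end of input -> output (2, '')


Encoded: [(0, 'a'), (0, 'b'), (2, 'b'), (1, 'a'), (4, 'a'), (4, 'b'), (2, '')]


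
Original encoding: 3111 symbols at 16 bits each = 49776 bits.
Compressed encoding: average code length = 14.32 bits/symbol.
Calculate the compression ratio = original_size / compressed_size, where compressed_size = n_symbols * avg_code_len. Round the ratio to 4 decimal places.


original_size = n_symbols * orig_bits = 3111 * 16 = 49776 bits
compressed_size = n_symbols * avg_code_len = 3111 * 14.32 = 44549.52 bits
ratio = original_size / compressed_size = 49776 / 44549.52 = 1.1173

Compression ratio = 1.1173


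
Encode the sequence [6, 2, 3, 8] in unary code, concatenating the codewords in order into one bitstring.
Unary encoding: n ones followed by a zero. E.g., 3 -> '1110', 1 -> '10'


Encode each number as n ones followed by a terminating 0:
  6 -> 1111110 (7 bits)
  2 -> 110 (3 bits)
  3 -> 1110 (4 bits)
  8 -> 111111110 (9 bits)
Total length = 7 + 3 + 4 + 9 = 23 bits.

Unary([6, 2, 3, 8]) = 11111101101110111111110 (23 bits)


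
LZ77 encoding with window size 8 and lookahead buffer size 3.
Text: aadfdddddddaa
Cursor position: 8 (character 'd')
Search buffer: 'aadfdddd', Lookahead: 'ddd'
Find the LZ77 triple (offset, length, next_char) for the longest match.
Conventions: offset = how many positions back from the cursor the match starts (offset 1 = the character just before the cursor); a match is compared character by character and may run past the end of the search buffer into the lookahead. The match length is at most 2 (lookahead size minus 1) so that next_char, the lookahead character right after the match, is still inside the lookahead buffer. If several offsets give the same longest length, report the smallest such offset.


Try each offset into the search buffer:
  offset=1 (pos 7, char 'd'): match length 2
  offset=2 (pos 6, char 'd'): match length 2
  offset=3 (pos 5, char 'd'): match length 2
  offset=4 (pos 4, char 'd'): match length 2
  offset=5 (pos 3, char 'f'): match length 0
  offset=6 (pos 2, char 'd'): match length 1
  offset=7 (pos 1, char 'a'): match length 0
  offset=8 (pos 0, char 'a'): match length 0
Longest match has length 2, found at offsets 1, 2, 3, 4; take the smallest, offset 1.
next_char = character at position 8 + 2 = 10 -> 'd'

Best match: offset=1, length=2 (matching 'dd' starting at position 7)
LZ77 triple: (1, 2, 'd')


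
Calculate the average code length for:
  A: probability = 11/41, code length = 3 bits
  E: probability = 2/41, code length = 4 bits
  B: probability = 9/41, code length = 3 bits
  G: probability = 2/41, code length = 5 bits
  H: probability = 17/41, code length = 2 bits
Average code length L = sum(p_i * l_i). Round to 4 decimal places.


Weighted contributions p_i * l_i:
  A: (11/41) * 3 = 33/41
  E: (2/41) * 4 = 8/41
  B: (9/41) * 3 = 27/41
  G: (2/41) * 5 = 10/41
  H: (17/41) * 2 = 34/41
Sum = (33 + 8 + 27 + 10 + 34)/41 = 112/41

L = 112/41 = 2.7317 bits/symbol


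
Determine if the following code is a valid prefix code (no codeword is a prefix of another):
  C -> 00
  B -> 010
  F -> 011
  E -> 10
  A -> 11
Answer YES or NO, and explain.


Checking each pair (does one codeword prefix another?):
  C='00' vs B='010': no prefix
  C='00' vs F='011': no prefix
  C='00' vs E='10': no prefix
  C='00' vs A='11': no prefix
  B='010' vs C='00': no prefix
  B='010' vs F='011': no prefix
  B='010' vs E='10': no prefix
  B='010' vs A='11': no prefix
  F='011' vs C='00': no prefix
  F='011' vs B='010': no prefix
  F='011' vs E='10': no prefix
  F='011' vs A='11': no prefix
  E='10' vs C='00': no prefix
  E='10' vs B='010': no prefix
  E='10' vs F='011': no prefix
  E='10' vs A='11': no prefix
  A='11' vs C='00': no prefix
  A='11' vs B='010': no prefix
  A='11' vs F='011': no prefix
  A='11' vs E='10': no prefix
No violation found over all pairs.

YES -- this is a valid prefix code. No codeword is a prefix of any other codeword.


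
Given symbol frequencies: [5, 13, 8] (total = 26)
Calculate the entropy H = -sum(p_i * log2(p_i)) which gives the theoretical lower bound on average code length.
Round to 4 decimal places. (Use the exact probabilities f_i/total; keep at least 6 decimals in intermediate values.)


Per-symbol terms -p_i * log2(p_i) with p_i = f_i/26:
  p = 5/26 = 0.192308: log2(p) = -2.378512, -p*log2(p) = 0.457406
  p = 13/26 = 0.500000: log2(p) = -1.000000, -p*log2(p) = 0.500000
  p = 8/26 = 0.307692: log2(p) = -1.700440, -p*log2(p) = 0.523212
H = 0.457406 + 0.500000 + 0.523212 = 1.480618

H = 1.4806 bits/symbol


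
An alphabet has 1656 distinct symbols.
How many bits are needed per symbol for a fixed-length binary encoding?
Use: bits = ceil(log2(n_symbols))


log2(1656) = 10.6935
Bracket: 2^10 = 1024 < 1656 <= 2^11 = 2048
So ceil(log2(1656)) = 11

bits = ceil(log2(1656)) = ceil(10.6935) = 11 bits


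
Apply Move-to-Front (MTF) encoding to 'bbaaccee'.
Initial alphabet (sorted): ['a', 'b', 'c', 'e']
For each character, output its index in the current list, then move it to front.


MTF encoding:
'b': index 1 in ['a', 'b', 'c', 'e'] -> ['b', 'a', 'c', 'e']
'b': index 0 in ['b', 'a', 'c', 'e'] -> ['b', 'a', 'c', 'e']
'a': index 1 in ['b', 'a', 'c', 'e'] -> ['a', 'b', 'c', 'e']
'a': index 0 in ['a', 'b', 'c', 'e'] -> ['a', 'b', 'c', 'e']
'c': index 2 in ['a', 'b', 'c', 'e'] -> ['c', 'a', 'b', 'e']
'c': index 0 in ['c', 'a', 'b', 'e'] -> ['c', 'a', 'b', 'e']
'e': index 3 in ['c', 'a', 'b', 'e'] -> ['e', 'c', 'a', 'b']
'e': index 0 in ['e', 'c', 'a', 'b'] -> ['e', 'c', 'a', 'b']


Output: [1, 0, 1, 0, 2, 0, 3, 0]


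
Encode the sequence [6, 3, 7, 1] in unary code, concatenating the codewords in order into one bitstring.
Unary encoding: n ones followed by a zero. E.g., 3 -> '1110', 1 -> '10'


Encode each number as n ones followed by a terminating 0:
  6 -> 1111110 (7 bits)
  3 -> 1110 (4 bits)
  7 -> 11111110 (8 bits)
  1 -> 10 (2 bits)
Total length = 7 + 4 + 8 + 2 = 21 bits.

Unary([6, 3, 7, 1]) = 111111011101111111010 (21 bits)


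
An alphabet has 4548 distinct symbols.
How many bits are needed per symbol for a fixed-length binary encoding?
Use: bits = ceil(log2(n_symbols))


log2(4548) = 12.151
Bracket: 2^12 = 4096 < 4548 <= 2^13 = 8192
So ceil(log2(4548)) = 13

bits = ceil(log2(4548)) = ceil(12.151) = 13 bits


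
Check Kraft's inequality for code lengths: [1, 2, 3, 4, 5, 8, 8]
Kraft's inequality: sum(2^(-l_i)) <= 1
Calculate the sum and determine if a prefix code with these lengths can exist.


Sum = 2^(-1) + 2^(-2) + 2^(-3) + 2^(-4) + 2^(-5) + 2^(-8) + 2^(-8)
    = 0.5 + 0.25 + 0.125 + 0.0625 + 0.03125 + 0.00390625 + 0.00390625
    = 250/256 = 0.9765625
Since 0.9765625 <= 1, Kraft's inequality IS satisfied.
A prefix code with these lengths CAN exist.

Kraft sum = 0.9765625. Satisfied.


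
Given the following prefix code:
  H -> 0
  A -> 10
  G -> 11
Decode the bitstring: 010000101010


Decoding step by step:
Bits 0 -> H
Bits 10 -> A
Bits 0 -> H
Bits 0 -> H
Bits 0 -> H
Bits 10 -> A
Bits 10 -> A
Bits 10 -> A


Decoded message: HAHHHAAA


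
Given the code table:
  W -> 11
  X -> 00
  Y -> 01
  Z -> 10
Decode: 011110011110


Decoding:
01 -> Y
11 -> W
10 -> Z
01 -> Y
11 -> W
10 -> Z


Result: YWZYWZ


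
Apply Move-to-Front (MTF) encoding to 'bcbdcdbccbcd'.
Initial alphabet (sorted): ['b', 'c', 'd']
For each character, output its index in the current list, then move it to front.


MTF encoding:
'b': index 0 in ['b', 'c', 'd'] -> ['b', 'c', 'd']
'c': index 1 in ['b', 'c', 'd'] -> ['c', 'b', 'd']
'b': index 1 in ['c', 'b', 'd'] -> ['b', 'c', 'd']
'd': index 2 in ['b', 'c', 'd'] -> ['d', 'b', 'c']
'c': index 2 in ['d', 'b', 'c'] -> ['c', 'd', 'b']
'd': index 1 in ['c', 'd', 'b'] -> ['d', 'c', 'b']
'b': index 2 in ['d', 'c', 'b'] -> ['b', 'd', 'c']
'c': index 2 in ['b', 'd', 'c'] -> ['c', 'b', 'd']
'c': index 0 in ['c', 'b', 'd'] -> ['c', 'b', 'd']
'b': index 1 in ['c', 'b', 'd'] -> ['b', 'c', 'd']
'c': index 1 in ['b', 'c', 'd'] -> ['c', 'b', 'd']
'd': index 2 in ['c', 'b', 'd'] -> ['d', 'c', 'b']


Output: [0, 1, 1, 2, 2, 1, 2, 2, 0, 1, 1, 2]


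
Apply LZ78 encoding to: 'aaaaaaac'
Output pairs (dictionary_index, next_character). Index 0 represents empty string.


LZ78 encoding steps:
Dictionary: {0: ''}
Step 1: w='' (idx 0), next='a' -> output (0, 'a'), add 'a' as idx 1
Step 2: w='a' (idx 1), next='a' -> output (1, 'a'), add 'aa' as idx 2
Step 3: w='aa' (idx 2), next='a' -> output (2, 'a'), add 'aaa' as idx 3
Step 4: w='a' (idx 1), next='c' -> output (1, 'c'), add 'ac' as idx 4


Encoded: [(0, 'a'), (1, 'a'), (2, 'a'), (1, 'c')]


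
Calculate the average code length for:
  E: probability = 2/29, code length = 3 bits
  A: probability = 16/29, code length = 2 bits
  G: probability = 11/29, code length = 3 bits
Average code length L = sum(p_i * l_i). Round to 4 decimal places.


Weighted contributions p_i * l_i:
  E: (2/29) * 3 = 6/29
  A: (16/29) * 2 = 32/29
  G: (11/29) * 3 = 33/29
Sum = (6 + 32 + 33)/29 = 71/29

L = 71/29 = 2.4483 bits/symbol


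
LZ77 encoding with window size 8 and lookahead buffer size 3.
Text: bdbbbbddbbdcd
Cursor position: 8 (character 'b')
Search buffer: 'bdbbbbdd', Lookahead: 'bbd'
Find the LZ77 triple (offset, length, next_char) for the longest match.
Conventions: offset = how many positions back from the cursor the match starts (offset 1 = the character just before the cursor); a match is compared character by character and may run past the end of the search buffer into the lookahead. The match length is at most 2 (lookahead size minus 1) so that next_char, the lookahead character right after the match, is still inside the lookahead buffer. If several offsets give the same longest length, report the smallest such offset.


Try each offset into the search buffer:
  offset=1 (pos 7, char 'd'): match length 0
  offset=2 (pos 6, char 'd'): match length 0
  offset=3 (pos 5, char 'b'): match length 1
  offset=4 (pos 4, char 'b'): match length 2
  offset=5 (pos 3, char 'b'): match length 2
  offset=6 (pos 2, char 'b'): match length 2
  offset=7 (pos 1, char 'd'): match length 0
  offset=8 (pos 0, char 'b'): match length 1
Longest match has length 2, found at offsets 4, 5, 6; take the smallest, offset 4.
next_char = character at position 8 + 2 = 10 -> 'd'

Best match: offset=4, length=2 (matching 'bb' starting at position 4)
LZ77 triple: (4, 2, 'd')


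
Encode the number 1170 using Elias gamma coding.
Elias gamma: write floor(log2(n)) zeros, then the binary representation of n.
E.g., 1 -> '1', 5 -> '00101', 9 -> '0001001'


num_bits = floor(log2(1170)) + 1 = 11
leading_zeros = num_bits - 1 = 10
binary(1170) = 10010010010

Elias gamma(1170) = '0000000000' + '10010010010' = 000000000010010010010 (21 bits)


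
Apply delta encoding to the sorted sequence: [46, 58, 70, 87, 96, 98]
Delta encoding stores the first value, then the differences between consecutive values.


First value: 46
Deltas:
  58 - 46 = 12
  70 - 58 = 12
  87 - 70 = 17
  96 - 87 = 9
  98 - 96 = 2


Delta encoded: [46, 12, 12, 17, 9, 2]


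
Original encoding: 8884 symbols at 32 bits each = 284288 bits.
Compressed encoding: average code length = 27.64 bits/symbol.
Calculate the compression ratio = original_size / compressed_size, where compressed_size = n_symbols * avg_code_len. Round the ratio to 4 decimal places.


original_size = n_symbols * orig_bits = 8884 * 32 = 284288 bits
compressed_size = n_symbols * avg_code_len = 8884 * 27.64 = 245553.76 bits
ratio = original_size / compressed_size = 284288 / 245553.76 = 1.1577

Compression ratio = 1.1577


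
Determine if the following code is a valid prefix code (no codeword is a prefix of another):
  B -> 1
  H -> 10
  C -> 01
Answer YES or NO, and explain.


Checking each pair (does one codeword prefix another?):
  B='1' vs H='10': prefix -- VIOLATION

NO -- this is NOT a valid prefix code. B (1) is a prefix of H (10).


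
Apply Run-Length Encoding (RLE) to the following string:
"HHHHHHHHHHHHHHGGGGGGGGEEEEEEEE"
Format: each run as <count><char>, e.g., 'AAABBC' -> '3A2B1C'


Scanning runs left to right:
  i=0: run of 'H' x 14 -> '14H'
  i=14: run of 'G' x 8 -> '8G'
  i=22: run of 'E' x 8 -> '8E'

RLE = 14H8G8E


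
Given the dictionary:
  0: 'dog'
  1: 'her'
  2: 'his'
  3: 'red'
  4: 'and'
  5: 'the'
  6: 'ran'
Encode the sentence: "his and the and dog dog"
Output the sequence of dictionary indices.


Look up each word in the dictionary:
  'his' -> 2
  'and' -> 4
  'the' -> 5
  'and' -> 4
  'dog' -> 0
  'dog' -> 0

Encoded: [2, 4, 5, 4, 0, 0]


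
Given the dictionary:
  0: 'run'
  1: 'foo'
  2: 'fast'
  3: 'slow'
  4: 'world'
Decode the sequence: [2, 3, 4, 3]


Look up each index in the dictionary:
  2 -> 'fast'
  3 -> 'slow'
  4 -> 'world'
  3 -> 'slow'

Decoded: "fast slow world slow"


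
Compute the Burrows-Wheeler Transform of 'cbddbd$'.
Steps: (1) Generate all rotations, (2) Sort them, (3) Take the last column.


Rotations (sorted):
  0: $cbddbd -> last char: d
  1: bd$cbdd -> last char: d
  2: bddbd$c -> last char: c
  3: cbddbd$ -> last char: $
  4: d$cbddb -> last char: b
  5: dbd$cbd -> last char: d
  6: ddbd$cb -> last char: b


BWT = ddc$bdb


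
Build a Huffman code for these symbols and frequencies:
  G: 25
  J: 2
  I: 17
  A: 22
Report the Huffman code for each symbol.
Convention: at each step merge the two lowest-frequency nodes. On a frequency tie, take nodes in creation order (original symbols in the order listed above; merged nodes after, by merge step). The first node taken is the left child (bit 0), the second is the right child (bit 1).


Huffman tree construction:
Step 1: Merge J(2) + I(17) = 19
Step 2: Merge (J+I)(19) + A(22) = 41
Step 3: Merge G(25) + ((J+I)+A)(41) = 66
Read each symbol's code off the tree from the root (left child = 0, right child = 1).

Codes:
  G: 0 (length 1)
  J: 100 (length 3)
  I: 101 (length 3)
  A: 11 (length 2)
Average code length: 126/66 = 1.9091 bits/symbol


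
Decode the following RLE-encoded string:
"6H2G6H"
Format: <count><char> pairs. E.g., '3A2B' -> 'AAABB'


Expanding each <count><char> pair:
  6H -> 'HHHHHH'
  2G -> 'GG'
  6H -> 'HHHHHH'

Decoded = HHHHHHGGHHHHHH


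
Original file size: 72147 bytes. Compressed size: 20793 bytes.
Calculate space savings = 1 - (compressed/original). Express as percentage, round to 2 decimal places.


ratio = compressed/original = 20793/72147 = 0.288203
savings = 1 - ratio = 1 - 0.288203 = 0.711797
as a percentage: 0.711797 * 100 = 71.18%

Space savings = 1 - 20793/72147 = 71.18%


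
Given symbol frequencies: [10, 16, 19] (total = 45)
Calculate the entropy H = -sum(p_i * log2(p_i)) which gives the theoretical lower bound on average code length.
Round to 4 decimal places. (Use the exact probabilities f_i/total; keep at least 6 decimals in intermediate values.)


Per-symbol terms -p_i * log2(p_i) with p_i = f_i/45:
  p = 10/45 = 0.222222: log2(p) = -2.169925, -p*log2(p) = 0.482206
  p = 16/45 = 0.355556: log2(p) = -1.491853, -p*log2(p) = 0.530437
  p = 19/45 = 0.422222: log2(p) = -1.243926, -p*log2(p) = 0.525213
H = 0.482206 + 0.530437 + 0.525213 = 1.537856

H = 1.5379 bits/symbol


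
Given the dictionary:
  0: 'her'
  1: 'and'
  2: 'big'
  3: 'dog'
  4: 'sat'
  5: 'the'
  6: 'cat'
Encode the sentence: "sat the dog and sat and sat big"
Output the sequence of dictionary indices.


Look up each word in the dictionary:
  'sat' -> 4
  'the' -> 5
  'dog' -> 3
  'and' -> 1
  'sat' -> 4
  'and' -> 1
  'sat' -> 4
  'big' -> 2

Encoded: [4, 5, 3, 1, 4, 1, 4, 2]


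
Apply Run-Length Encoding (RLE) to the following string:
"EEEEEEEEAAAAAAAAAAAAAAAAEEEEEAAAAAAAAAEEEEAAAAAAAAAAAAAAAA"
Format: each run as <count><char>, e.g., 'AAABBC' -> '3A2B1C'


Scanning runs left to right:
  i=0: run of 'E' x 8 -> '8E'
  i=8: run of 'A' x 16 -> '16A'
  i=24: run of 'E' x 5 -> '5E'
  i=29: run of 'A' x 9 -> '9A'
  i=38: run of 'E' x 4 -> '4E'
  i=42: run of 'A' x 16 -> '16A'

RLE = 8E16A5E9A4E16A
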